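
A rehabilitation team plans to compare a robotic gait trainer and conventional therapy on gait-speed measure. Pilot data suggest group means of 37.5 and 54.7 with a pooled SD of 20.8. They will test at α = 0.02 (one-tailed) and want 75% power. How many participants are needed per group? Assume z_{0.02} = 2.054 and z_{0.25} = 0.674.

Cohen's d = |M₁ − M₂| / SD_pooled = |37.5 − 54.7| / 20.8 = 17.2 / 20.8 = 0.827.
For two independent groups with equal n: n = 2·((z_{α} + z_β) / d)².
z_{α} + z_β = 2.054 + 0.674 = 2.728.
n = 2 × (2.728 / 0.827)² = 2 × 3.299² = 2 × 10.88 = 21.8.
Round up to the next whole participant.

n = 22 per group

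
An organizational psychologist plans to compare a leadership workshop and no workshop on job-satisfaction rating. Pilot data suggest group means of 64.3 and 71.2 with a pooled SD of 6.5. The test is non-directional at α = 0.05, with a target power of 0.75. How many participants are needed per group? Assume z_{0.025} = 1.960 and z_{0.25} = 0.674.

Cohen's d = |M₁ − M₂| / SD_pooled = |64.3 − 71.2| / 6.5 = 6.9 / 6.5 = 1.062.
For two independent groups with equal n: n = 2·((z_{α/2} + z_β) / d)².
z_{α/2} + z_β = 1.960 + 0.674 = 2.634.
n = 2 × (2.634 / 1.062)² = 2 × 2.480² = 2 × 6.15 = 12.3.
Round up to the next whole participant.

n = 13 per group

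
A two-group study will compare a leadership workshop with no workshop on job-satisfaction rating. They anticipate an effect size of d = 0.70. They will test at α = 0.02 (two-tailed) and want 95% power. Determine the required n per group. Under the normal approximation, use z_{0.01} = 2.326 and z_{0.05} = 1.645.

n = 65 per group

For two independent groups with equal n: n = 2·((z_{α/2} + z_β) / d)².
z_{α/2} + z_β = 2.326 + 1.645 = 3.971.
n = 2 × (3.971 / 0.70)² = 2 × 5.673² = 2 × 32.18 = 64.4.
Round up to the next whole participant.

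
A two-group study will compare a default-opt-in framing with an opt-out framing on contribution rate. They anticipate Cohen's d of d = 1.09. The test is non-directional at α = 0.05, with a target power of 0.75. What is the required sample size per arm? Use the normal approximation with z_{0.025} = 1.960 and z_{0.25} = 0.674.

For two independent groups with equal n: n = 2·((z_{α/2} + z_β) / d)².
z_{α/2} + z_β = 1.960 + 0.674 = 2.634.
n = 2 × (2.634 / 1.09)² = 2 × 2.417² = 2 × 5.84 = 11.7.
Round up to the next whole participant.

n = 12 per group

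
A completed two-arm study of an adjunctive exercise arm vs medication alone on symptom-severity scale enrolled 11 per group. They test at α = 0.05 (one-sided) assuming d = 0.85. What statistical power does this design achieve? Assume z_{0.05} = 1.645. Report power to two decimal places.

For two equal groups, power = Φ(d·√(n/2) − z_{α}).
d·√(n/2) = 0.85 × √(11/2) = 0.85 × 2.345 = 1.993.
z_β = 1.993 − 1.645 = 0.348.
Power = Φ(0.348) = 0.636.

power ≈ 0.64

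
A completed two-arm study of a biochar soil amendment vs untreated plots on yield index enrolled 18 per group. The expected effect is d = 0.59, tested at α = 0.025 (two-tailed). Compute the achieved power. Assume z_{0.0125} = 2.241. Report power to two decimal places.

power ≈ 0.32

For two equal groups, power = Φ(d·√(n/2) − z_{α/2}).
d·√(n/2) = 0.59 × √(18/2) = 0.59 × 3.000 = 1.770.
z_β = 1.770 − 2.241 = -0.471.
Power = Φ(-0.471) = 0.319.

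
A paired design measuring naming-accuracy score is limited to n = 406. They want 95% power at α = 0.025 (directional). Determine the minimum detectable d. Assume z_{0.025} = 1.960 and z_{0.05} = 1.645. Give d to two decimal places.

For a single sample (or paired design) of n = 406: d_min = (z_{α} + z_β)/√n.
z-sum = 1.960 + 1.645 = 3.605.
d_min = 3.605 / √406 = 3.605 / 20.149 = 0.179.

d_min ≈ 0.18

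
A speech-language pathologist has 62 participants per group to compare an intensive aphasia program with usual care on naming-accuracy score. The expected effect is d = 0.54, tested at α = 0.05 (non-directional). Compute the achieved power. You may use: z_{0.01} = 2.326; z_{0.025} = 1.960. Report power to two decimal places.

For two equal groups, power = Φ(d·√(n/2) − z_{α/2}).
d·√(n/2) = 0.54 × √(62/2) = 0.54 × 5.568 = 3.007.
z_β = 3.007 − 1.960 = 1.047.
Power = Φ(1.047) = 0.852.

power ≈ 0.85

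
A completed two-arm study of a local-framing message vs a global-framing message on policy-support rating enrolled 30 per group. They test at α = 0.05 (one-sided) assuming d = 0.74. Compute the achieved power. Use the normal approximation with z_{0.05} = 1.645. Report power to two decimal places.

power ≈ 0.89

For two equal groups, power = Φ(d·√(n/2) − z_{α}).
d·√(n/2) = 0.74 × √(30/2) = 0.74 × 3.873 = 2.866.
z_β = 2.866 − 1.645 = 1.221.
Power = Φ(1.221) = 0.889.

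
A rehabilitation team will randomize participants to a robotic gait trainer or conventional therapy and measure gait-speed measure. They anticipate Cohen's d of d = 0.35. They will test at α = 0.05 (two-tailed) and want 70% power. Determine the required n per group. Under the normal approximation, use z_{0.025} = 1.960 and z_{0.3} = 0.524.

n = 101 per group

For two independent groups with equal n: n = 2·((z_{α/2} + z_β) / d)².
z_{α/2} + z_β = 1.960 + 0.524 = 2.484.
n = 2 × (2.484 / 0.35)² = 2 × 7.097² = 2 × 50.37 = 100.7.
Round up to the next whole participant.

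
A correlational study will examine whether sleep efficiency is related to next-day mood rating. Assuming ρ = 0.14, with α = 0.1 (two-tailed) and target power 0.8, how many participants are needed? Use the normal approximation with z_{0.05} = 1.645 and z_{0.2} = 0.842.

n = 315

Fisher's z: C = ½·ln((1+r)/(1−r)) = ½·ln(1.3256) = 0.1409.
n = ((z_{α/2} + z_β)/C)² + 3.
(1.645 + 0.842) / 0.1409 = 2.487 / 0.1409 = 17.651.
n = 17.651² + 3 = 311.55 + 3 = 314.6.
Round up.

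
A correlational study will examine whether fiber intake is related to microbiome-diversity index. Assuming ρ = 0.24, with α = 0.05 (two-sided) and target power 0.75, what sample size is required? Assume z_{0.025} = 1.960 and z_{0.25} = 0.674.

Fisher's z: C = ½·ln((1+r)/(1−r)) = ½·ln(1.6316) = 0.2448.
n = ((z_{α/2} + z_β)/C)² + 3.
(1.960 + 0.674) / 0.2448 = 2.634 / 0.2448 = 10.760.
n = 10.760² + 3 = 115.77 + 3 = 118.8.
Round up.

n = 119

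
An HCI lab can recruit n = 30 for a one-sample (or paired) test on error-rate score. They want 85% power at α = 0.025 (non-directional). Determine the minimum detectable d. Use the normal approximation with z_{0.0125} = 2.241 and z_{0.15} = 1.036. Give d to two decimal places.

d_min ≈ 0.60

For a single sample (or paired design) of n = 30: d_min = (z_{α/2} + z_β)/√n.
z-sum = 2.241 + 1.036 = 3.277.
d_min = 3.277 / √30 = 3.277 / 5.477 = 0.598.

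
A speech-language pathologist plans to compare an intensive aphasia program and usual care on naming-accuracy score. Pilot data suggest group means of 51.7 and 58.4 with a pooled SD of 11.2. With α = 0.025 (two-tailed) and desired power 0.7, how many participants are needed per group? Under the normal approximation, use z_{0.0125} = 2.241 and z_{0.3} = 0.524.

n = 43 per group

Cohen's d = |M₁ − M₂| / SD_pooled = |51.7 − 58.4| / 11.2 = 6.7 / 11.2 = 0.598.
For two independent groups with equal n: n = 2·((z_{α/2} + z_β) / d)².
z_{α/2} + z_β = 2.241 + 0.524 = 2.765.
n = 2 × (2.765 / 0.598)² = 2 × 4.624² = 2 × 21.38 = 42.8.
Round up to the next whole participant.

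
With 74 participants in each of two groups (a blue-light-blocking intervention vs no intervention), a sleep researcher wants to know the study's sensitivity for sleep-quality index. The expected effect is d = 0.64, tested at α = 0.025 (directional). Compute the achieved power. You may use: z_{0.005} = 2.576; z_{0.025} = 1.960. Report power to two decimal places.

For two equal groups, power = Φ(d·√(n/2) − z_{α}).
d·√(n/2) = 0.64 × √(74/2) = 0.64 × 6.083 = 3.893.
z_β = 3.893 − 1.960 = 1.933.
Power = Φ(1.933) = 0.973.

power ≈ 0.97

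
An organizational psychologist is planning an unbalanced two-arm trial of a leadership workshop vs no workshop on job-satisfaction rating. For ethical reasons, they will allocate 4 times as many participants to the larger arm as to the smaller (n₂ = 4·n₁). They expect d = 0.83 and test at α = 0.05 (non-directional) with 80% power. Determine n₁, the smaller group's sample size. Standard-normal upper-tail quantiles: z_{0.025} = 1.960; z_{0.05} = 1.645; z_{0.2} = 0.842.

n₁ = 15

With allocation ratio k = n₂/n₁ = 4, Var(x̄₁−x̄₂) = σ²(1/n₁ + 1/(k·n₁)) = σ²·(k+1)/(k·n₁).
So n₁ = (1 + 1/k)·((z_{α/2} + z_β)/d)² = 1.250 × (2.802/0.83)².
n₁ = 1.250 × 11.40 = 14.2.
Round up: n₁ = 15, giving n₂ = 4 × 15 = 60.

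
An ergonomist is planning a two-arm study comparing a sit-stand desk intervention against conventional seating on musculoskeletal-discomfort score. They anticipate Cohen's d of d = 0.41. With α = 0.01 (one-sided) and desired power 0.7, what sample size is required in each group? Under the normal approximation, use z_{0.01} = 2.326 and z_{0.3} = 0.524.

n = 97 per group

For two independent groups with equal n: n = 2·((z_{α} + z_β) / d)².
z_{α} + z_β = 2.326 + 0.524 = 2.850.
n = 2 × (2.850 / 0.41)² = 2 × 6.951² = 2 × 48.32 = 96.6.
Round up to the next whole participant.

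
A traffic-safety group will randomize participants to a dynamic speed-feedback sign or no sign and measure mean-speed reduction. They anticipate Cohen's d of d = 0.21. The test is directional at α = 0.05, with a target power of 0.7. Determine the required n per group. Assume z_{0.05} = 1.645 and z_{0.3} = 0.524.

n = 214 per group

For two independent groups with equal n: n = 2·((z_{α} + z_β) / d)².
z_{α} + z_β = 1.645 + 0.524 = 2.169.
n = 2 × (2.169 / 0.21)² = 2 × 10.329² = 2 × 106.68 = 213.4.
Round up to the next whole participant.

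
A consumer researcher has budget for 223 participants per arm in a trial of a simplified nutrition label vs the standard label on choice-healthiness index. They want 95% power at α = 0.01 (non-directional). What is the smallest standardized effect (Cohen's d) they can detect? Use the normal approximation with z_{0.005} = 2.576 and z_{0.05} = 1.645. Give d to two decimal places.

d_min ≈ 0.40

For two independent groups of n = 223 each: d_min = (z_{α/2} + z_β)·√(2/n).
z-sum = 2.576 + 1.645 = 4.221.
d_min = 4.221 × √(2/223) = 4.221 × 0.0947 = 0.400.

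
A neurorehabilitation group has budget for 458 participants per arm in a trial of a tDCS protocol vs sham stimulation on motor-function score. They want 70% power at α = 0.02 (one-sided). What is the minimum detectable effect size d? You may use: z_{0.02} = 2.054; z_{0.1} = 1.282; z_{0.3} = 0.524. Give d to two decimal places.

For two independent groups of n = 458 each: d_min = (z_{α} + z_β)·√(2/n).
z-sum = 2.054 + 0.524 = 2.578.
d_min = 2.578 × √(2/458) = 2.578 × 0.0661 = 0.170.

d_min ≈ 0.17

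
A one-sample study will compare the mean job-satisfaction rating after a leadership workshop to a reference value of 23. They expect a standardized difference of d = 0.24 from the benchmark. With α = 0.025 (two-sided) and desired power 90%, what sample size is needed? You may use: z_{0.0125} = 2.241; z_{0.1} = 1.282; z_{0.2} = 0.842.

For a one-sample test: n = ((z_{α/2} + z_β) / d)².
z_{α/2} + z_β = 2.241 + 1.282 = 3.523.
n = (3.523 / 0.24)² = 14.679² = 215.48.
Round up.

n = 216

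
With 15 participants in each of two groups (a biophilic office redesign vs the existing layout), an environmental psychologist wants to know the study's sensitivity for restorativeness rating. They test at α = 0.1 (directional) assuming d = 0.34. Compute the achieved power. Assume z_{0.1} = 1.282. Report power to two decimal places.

power ≈ 0.36

For two equal groups, power = Φ(d·√(n/2) − z_{α}).
d·√(n/2) = 0.34 × √(15/2) = 0.34 × 2.739 = 0.931.
z_β = 0.931 − 1.282 = -0.351.
Power = Φ(-0.351) = 0.363.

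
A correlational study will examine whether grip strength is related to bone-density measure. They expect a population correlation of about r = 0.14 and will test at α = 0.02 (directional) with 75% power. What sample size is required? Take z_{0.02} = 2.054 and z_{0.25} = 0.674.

Fisher's z: C = ½·ln((1+r)/(1−r)) = ½·ln(1.3256) = 0.1409.
n = ((z_{α} + z_β)/C)² + 3.
(2.054 + 0.674) / 0.1409 = 2.728 / 0.1409 = 19.361.
n = 19.361² + 3 = 374.86 + 3 = 377.9.
Round up.

n = 378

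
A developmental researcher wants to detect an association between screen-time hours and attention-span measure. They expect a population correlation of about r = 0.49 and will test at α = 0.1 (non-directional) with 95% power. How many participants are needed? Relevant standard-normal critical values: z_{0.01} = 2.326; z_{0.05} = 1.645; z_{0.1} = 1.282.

n = 41

Fisher's z: C = ½·ln((1+r)/(1−r)) = ½·ln(2.9216) = 0.5361.
n = ((z_{α/2} + z_β)/C)² + 3.
(1.645 + 1.645) / 0.5361 = 3.290 / 0.5361 = 6.137.
n = 6.137² + 3 = 37.66 + 3 = 40.7.
Round up.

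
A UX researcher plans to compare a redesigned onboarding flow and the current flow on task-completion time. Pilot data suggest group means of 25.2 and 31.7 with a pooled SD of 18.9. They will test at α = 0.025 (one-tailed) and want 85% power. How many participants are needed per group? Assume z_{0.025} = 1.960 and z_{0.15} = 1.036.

n = 152 per group

Cohen's d = |M₁ − M₂| / SD_pooled = |25.2 − 31.7| / 18.9 = 6.5 / 18.9 = 0.344.
For two independent groups with equal n: n = 2·((z_{α} + z_β) / d)².
z_{α} + z_β = 1.960 + 1.036 = 2.996.
n = 2 × (2.996 / 0.344)² = 2 × 8.709² = 2 × 75.85 = 151.7.
Round up to the next whole participant.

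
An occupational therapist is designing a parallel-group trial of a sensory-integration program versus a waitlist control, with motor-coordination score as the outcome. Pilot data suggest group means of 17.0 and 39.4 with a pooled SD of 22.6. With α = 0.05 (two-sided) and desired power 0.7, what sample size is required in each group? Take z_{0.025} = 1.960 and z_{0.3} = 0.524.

n = 13 per group

Cohen's d = |M₁ − M₂| / SD_pooled = |17.0 − 39.4| / 22.6 = 22.4 / 22.6 = 0.991.
For two independent groups with equal n: n = 2·((z_{α/2} + z_β) / d)².
z_{α/2} + z_β = 1.960 + 0.524 = 2.484.
n = 2 × (2.484 / 0.991)² = 2 × 2.507² = 2 × 6.28 = 12.6.
Round up to the next whole participant.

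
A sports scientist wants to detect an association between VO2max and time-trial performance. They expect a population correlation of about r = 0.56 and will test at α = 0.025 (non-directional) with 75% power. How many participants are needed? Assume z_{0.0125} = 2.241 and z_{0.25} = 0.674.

n = 25

Fisher's z: C = ½·ln((1+r)/(1−r)) = ½·ln(3.5455) = 0.6328.
n = ((z_{α/2} + z_β)/C)² + 3.
(2.241 + 0.674) / 0.6328 = 2.915 / 0.6328 = 4.607.
n = 4.607² + 3 = 21.22 + 3 = 24.2.
Round up.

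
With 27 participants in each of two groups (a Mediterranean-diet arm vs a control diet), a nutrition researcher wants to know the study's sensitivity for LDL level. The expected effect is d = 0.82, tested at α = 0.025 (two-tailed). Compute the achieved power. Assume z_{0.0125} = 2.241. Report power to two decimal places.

power ≈ 0.78

For two equal groups, power = Φ(d·√(n/2) − z_{α/2}).
d·√(n/2) = 0.82 × √(27/2) = 0.82 × 3.674 = 3.013.
z_β = 3.013 − 2.241 = 0.772.
Power = Φ(0.772) = 0.780.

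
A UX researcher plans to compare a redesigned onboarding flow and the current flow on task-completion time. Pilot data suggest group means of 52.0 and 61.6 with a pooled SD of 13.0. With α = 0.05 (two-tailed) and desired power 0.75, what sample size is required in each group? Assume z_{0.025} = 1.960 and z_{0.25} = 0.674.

n = 26 per group

Cohen's d = |M₁ − M₂| / SD_pooled = |52.0 − 61.6| / 13.0 = 9.6 / 13.0 = 0.738.
For two independent groups with equal n: n = 2·((z_{α/2} + z_β) / d)².
z_{α/2} + z_β = 1.960 + 0.674 = 2.634.
n = 2 × (2.634 / 0.738)² = 2 × 3.569² = 2 × 12.74 = 25.5.
Round up to the next whole participant.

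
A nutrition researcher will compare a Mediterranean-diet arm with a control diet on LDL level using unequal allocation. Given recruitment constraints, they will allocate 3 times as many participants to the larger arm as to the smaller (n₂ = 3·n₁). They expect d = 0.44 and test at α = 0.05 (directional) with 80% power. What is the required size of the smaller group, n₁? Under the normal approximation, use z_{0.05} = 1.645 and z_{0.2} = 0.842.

n₁ = 43

With allocation ratio k = n₂/n₁ = 3, Var(x̄₁−x̄₂) = σ²(1/n₁ + 1/(k·n₁)) = σ²·(k+1)/(k·n₁).
So n₁ = (1 + 1/k)·((z_{α} + z_β)/d)² = 1.333 × (2.487/0.44)².
n₁ = 1.333 × 31.95 = 42.6.
Round up: n₁ = 43, giving n₂ = 3 × 43 = 129.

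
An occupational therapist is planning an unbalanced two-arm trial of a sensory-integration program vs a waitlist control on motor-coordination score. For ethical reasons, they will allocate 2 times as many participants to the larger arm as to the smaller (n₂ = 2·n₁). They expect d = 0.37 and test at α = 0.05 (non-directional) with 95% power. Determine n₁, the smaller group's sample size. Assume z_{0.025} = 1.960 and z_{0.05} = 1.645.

n₁ = 143

With allocation ratio k = n₂/n₁ = 2, Var(x̄₁−x̄₂) = σ²(1/n₁ + 1/(k·n₁)) = σ²·(k+1)/(k·n₁).
So n₁ = (1 + 1/k)·((z_{α/2} + z_β)/d)² = 1.500 × (3.605/0.37)².
n₁ = 1.500 × 94.93 = 142.4.
Round up: n₁ = 143, giving n₂ = 2 × 143 = 286.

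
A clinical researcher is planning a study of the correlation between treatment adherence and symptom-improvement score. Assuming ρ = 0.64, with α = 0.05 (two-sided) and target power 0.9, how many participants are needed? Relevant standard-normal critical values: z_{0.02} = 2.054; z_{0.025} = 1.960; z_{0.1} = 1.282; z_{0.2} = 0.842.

n = 22

Fisher's z: C = ½·ln((1+r)/(1−r)) = ½·ln(4.5556) = 0.7582.
n = ((z_{α/2} + z_β)/C)² + 3.
(1.960 + 1.282) / 0.7582 = 3.242 / 0.7582 = 4.276.
n = 4.276² + 3 = 18.28 + 3 = 21.3.
Round up.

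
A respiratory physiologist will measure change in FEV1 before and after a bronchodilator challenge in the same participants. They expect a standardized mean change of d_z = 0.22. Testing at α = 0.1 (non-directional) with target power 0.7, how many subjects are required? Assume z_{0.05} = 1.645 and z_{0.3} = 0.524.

For a paired (one-sample on differences) test: n = ((z_{α/2} + z_β) / d)².
z_{α/2} + z_β = 1.645 + 0.524 = 2.169.
n = (2.169 / 0.22)² = 9.859² = 97.20.
Round up.

n = 98 pairs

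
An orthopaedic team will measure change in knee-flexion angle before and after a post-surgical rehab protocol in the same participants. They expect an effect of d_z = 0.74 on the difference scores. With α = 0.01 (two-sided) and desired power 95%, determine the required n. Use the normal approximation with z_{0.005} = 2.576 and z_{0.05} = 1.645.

For a paired (one-sample on differences) test: n = ((z_{α/2} + z_β) / d)².
z_{α/2} + z_β = 2.576 + 1.645 = 4.221.
n = (4.221 / 0.74)² = 5.704² = 32.54.
Round up.

n = 33 pairs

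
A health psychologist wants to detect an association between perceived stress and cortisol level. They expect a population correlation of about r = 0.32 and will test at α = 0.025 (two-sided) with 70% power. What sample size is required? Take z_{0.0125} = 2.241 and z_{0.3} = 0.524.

n = 73

Fisher's z: C = ½·ln((1+r)/(1−r)) = ½·ln(1.9412) = 0.3316.
n = ((z_{α/2} + z_β)/C)² + 3.
(2.241 + 0.524) / 0.3316 = 2.765 / 0.3316 = 8.338.
n = 8.338² + 3 = 69.53 + 3 = 72.5.
Round up.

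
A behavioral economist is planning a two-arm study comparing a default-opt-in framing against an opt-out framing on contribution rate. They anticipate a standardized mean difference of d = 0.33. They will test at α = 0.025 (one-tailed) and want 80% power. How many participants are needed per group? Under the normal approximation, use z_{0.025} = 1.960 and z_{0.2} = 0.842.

n = 145 per group

For two independent groups with equal n: n = 2·((z_{α} + z_β) / d)².
z_{α} + z_β = 1.960 + 0.842 = 2.802.
n = 2 × (2.802 / 0.33)² = 2 × 8.491² = 2 × 72.10 = 144.2.
Round up to the next whole participant.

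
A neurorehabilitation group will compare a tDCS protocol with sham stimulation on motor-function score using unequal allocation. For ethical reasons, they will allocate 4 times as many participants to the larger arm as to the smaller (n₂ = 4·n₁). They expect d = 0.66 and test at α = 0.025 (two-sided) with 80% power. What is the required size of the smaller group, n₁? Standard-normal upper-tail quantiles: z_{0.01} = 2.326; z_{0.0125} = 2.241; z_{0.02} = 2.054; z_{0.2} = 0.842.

With allocation ratio k = n₂/n₁ = 4, Var(x̄₁−x̄₂) = σ²(1/n₁ + 1/(k·n₁)) = σ²·(k+1)/(k·n₁).
So n₁ = (1 + 1/k)·((z_{α/2} + z_β)/d)² = 1.250 × (3.083/0.66)².
n₁ = 1.250 × 21.82 = 27.3.
Round up: n₁ = 28, giving n₂ = 4 × 28 = 112.

n₁ = 28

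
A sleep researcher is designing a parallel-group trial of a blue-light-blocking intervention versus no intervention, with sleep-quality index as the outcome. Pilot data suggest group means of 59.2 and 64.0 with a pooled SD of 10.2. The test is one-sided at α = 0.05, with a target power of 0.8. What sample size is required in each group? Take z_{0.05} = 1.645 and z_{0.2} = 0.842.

Cohen's d = |M₁ − M₂| / SD_pooled = |59.2 − 64.0| / 10.2 = 4.8 / 10.2 = 0.471.
For two independent groups with equal n: n = 2·((z_{α} + z_β) / d)².
z_{α} + z_β = 1.645 + 0.842 = 2.487.
n = 2 × (2.487 / 0.471)² = 2 × 5.280² = 2 × 27.88 = 55.8.
Round up to the next whole participant.

n = 56 per group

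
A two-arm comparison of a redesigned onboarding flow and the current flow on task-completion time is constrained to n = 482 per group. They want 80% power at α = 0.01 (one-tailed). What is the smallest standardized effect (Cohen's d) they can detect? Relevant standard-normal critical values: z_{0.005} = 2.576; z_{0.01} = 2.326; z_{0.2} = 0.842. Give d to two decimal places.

For two independent groups of n = 482 each: d_min = (z_{α} + z_β)·√(2/n).
z-sum = 2.326 + 0.842 = 3.168.
d_min = 3.168 × √(2/482) = 3.168 × 0.0644 = 0.204.

d_min ≈ 0.20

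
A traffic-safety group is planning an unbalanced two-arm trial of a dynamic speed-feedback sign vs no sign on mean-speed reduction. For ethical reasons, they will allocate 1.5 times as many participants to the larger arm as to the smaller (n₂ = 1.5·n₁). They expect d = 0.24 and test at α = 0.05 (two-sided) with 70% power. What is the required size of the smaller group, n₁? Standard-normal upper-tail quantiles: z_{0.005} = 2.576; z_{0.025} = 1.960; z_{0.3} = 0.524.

With allocation ratio k = n₂/n₁ = 1.5, Var(x̄₁−x̄₂) = σ²(1/n₁ + 1/(k·n₁)) = σ²·(k+1)/(k·n₁).
So n₁ = (1 + 1/k)·((z_{α/2} + z_β)/d)² = 1.667 × (2.484/0.24)².
n₁ = 1.667 × 107.12 = 178.5.
Round up: n₁ = 179, giving n₂ = ⌈1.5 × 179⌉ = ⌈268.5⌉ = 269.

n₁ = 179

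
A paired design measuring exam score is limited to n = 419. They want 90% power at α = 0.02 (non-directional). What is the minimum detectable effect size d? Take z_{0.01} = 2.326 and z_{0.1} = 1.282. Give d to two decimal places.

For a single sample (or paired design) of n = 419: d_min = (z_{α/2} + z_β)/√n.
z-sum = 2.326 + 1.282 = 3.608.
d_min = 3.608 / √419 = 3.608 / 20.469 = 0.176.

d_min ≈ 0.18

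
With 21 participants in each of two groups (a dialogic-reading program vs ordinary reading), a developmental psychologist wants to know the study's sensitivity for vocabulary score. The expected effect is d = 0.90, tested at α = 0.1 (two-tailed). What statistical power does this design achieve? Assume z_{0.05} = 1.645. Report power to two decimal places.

For two equal groups, power = Φ(d·√(n/2) − z_{α/2}).
d·√(n/2) = 0.90 × √(21/2) = 0.90 × 3.240 = 2.916.
z_β = 2.916 − 1.645 = 1.271.
Power = Φ(1.271) = 0.898.

power ≈ 0.90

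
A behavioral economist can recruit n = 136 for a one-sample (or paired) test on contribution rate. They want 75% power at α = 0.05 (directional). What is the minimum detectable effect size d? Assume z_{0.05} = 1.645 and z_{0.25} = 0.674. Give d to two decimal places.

d_min ≈ 0.20

For a single sample (or paired design) of n = 136: d_min = (z_{α} + z_β)/√n.
z-sum = 1.645 + 0.674 = 2.319.
d_min = 2.319 / √136 = 2.319 / 11.662 = 0.199.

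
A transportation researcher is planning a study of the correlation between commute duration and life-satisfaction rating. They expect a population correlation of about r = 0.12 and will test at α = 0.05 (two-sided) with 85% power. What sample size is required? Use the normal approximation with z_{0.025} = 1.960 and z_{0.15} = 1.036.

n = 621

Fisher's z: C = ½·ln((1+r)/(1−r)) = ½·ln(1.2727) = 0.1206.
n = ((z_{α/2} + z_β)/C)² + 3.
(1.960 + 1.036) / 0.1206 = 2.996 / 0.1206 = 24.842.
n = 24.842² + 3 = 617.15 + 3 = 620.1.
Round up.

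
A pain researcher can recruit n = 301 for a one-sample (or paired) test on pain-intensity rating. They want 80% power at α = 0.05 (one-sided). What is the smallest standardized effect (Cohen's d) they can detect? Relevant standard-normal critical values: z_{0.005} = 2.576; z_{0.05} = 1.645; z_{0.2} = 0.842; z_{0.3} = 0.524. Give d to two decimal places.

For a single sample (or paired design) of n = 301: d_min = (z_{α} + z_β)/√n.
z-sum = 1.645 + 0.842 = 2.487.
d_min = 2.487 / √301 = 2.487 / 17.349 = 0.143.

d_min ≈ 0.14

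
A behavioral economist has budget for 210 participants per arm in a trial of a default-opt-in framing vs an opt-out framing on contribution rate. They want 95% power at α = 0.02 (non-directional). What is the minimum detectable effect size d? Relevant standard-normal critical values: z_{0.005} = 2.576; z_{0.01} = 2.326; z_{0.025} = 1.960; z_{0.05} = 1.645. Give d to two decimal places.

For two independent groups of n = 210 each: d_min = (z_{α/2} + z_β)·√(2/n).
z-sum = 2.326 + 1.645 = 3.971.
d_min = 3.971 × √(2/210) = 3.971 × 0.0976 = 0.388.

d_min ≈ 0.39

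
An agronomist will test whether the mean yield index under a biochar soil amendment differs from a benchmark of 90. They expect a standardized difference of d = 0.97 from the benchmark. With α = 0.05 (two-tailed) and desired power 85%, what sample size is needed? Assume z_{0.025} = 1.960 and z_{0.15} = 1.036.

For a one-sample test: n = ((z_{α/2} + z_β) / d)².
z_{α/2} + z_β = 1.960 + 1.036 = 2.996.
n = (2.996 / 0.97)² = 3.089² = 9.54.
Round up.

n = 10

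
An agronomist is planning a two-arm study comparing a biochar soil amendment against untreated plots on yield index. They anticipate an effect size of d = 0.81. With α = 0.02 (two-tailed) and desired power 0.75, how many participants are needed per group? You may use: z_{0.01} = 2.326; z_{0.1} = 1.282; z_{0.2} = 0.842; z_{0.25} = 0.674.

For two independent groups with equal n: n = 2·((z_{α/2} + z_β) / d)².
z_{α/2} + z_β = 2.326 + 0.674 = 3.000.
n = 2 × (3.000 / 0.81)² = 2 × 3.704² = 2 × 13.72 = 27.4.
Round up to the next whole participant.

n = 28 per group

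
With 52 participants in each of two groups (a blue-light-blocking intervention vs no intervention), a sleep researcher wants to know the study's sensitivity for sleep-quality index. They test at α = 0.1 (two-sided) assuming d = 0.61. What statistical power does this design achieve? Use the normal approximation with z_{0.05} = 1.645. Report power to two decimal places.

power ≈ 0.93

For two equal groups, power = Φ(d·√(n/2) − z_{α/2}).
d·√(n/2) = 0.61 × √(52/2) = 0.61 × 5.099 = 3.110.
z_β = 3.110 − 1.645 = 1.465.
Power = Φ(1.465) = 0.929.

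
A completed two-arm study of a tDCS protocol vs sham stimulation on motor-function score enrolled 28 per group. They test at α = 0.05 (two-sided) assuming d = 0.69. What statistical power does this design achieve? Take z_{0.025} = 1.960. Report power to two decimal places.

power ≈ 0.73

For two equal groups, power = Φ(d·√(n/2) − z_{α/2}).
d·√(n/2) = 0.69 × √(28/2) = 0.69 × 3.742 = 2.582.
z_β = 2.582 − 1.960 = 0.622.
Power = Φ(0.622) = 0.733.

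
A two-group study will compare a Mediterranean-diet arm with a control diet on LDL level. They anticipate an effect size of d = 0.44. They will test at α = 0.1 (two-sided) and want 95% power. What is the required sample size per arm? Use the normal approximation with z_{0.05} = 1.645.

n = 112 per group

For two independent groups with equal n: n = 2·((z_{α/2} + z_β) / d)².
z_{α/2} + z_β = 1.645 + 1.645 = 3.290.
n = 2 × (3.290 / 0.44)² = 2 × 7.477² = 2 × 55.91 = 111.8.
Round up to the next whole participant.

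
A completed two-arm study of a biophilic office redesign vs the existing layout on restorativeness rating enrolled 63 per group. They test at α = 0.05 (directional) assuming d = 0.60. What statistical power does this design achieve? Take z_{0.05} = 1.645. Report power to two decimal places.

power ≈ 0.96

For two equal groups, power = Φ(d·√(n/2) − z_{α}).
d·√(n/2) = 0.60 × √(63/2) = 0.60 × 5.612 = 3.367.
z_β = 3.367 − 1.645 = 1.722.
Power = Φ(1.722) = 0.958.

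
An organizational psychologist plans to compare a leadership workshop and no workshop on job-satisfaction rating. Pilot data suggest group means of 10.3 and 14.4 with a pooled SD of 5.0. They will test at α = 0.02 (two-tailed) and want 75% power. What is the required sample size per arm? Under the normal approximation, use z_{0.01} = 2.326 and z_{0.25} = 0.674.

Cohen's d = |M₁ − M₂| / SD_pooled = |10.3 − 14.4| / 5.0 = 4.1 / 5.0 = 0.820.
For two independent groups with equal n: n = 2·((z_{α/2} + z_β) / d)².
z_{α/2} + z_β = 2.326 + 0.674 = 3.000.
n = 2 × (3.000 / 0.820)² = 2 × 3.659² = 2 × 13.38 = 26.8.
Round up to the next whole participant.

n = 27 per group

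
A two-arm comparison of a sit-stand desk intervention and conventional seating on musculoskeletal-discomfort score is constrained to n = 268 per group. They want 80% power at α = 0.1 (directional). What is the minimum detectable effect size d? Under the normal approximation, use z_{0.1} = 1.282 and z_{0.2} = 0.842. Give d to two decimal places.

d_min ≈ 0.18

For two independent groups of n = 268 each: d_min = (z_{α} + z_β)·√(2/n).
z-sum = 1.282 + 0.842 = 2.124.
d_min = 2.124 × √(2/268) = 2.124 × 0.0864 = 0.183.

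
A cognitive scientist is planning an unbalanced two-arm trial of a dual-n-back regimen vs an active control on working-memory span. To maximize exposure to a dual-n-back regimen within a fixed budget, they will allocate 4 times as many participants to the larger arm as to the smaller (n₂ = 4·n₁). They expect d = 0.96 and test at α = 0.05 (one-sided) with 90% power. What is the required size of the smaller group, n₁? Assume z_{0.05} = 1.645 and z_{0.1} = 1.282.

With allocation ratio k = n₂/n₁ = 4, Var(x̄₁−x̄₂) = σ²(1/n₁ + 1/(k·n₁)) = σ²·(k+1)/(k·n₁).
So n₁ = (1 + 1/k)·((z_{α} + z_β)/d)² = 1.250 × (2.927/0.96)².
n₁ = 1.250 × 9.30 = 11.6.
Round up: n₁ = 12, giving n₂ = 4 × 12 = 48.

n₁ = 12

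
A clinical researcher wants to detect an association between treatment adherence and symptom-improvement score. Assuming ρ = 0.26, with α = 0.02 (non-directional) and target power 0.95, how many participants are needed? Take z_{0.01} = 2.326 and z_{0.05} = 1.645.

n = 226

Fisher's z: C = ½·ln((1+r)/(1−r)) = ½·ln(1.7027) = 0.2661.
n = ((z_{α/2} + z_β)/C)² + 3.
(2.326 + 1.645) / 0.2661 = 3.971 / 0.2661 = 14.923.
n = 14.923² + 3 = 222.69 + 3 = 225.7.
Round up.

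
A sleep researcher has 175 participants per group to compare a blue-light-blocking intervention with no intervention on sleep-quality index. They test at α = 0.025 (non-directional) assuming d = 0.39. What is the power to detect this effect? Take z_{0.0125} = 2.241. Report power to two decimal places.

For two equal groups, power = Φ(d·√(n/2) − z_{α/2}).
d·√(n/2) = 0.39 × √(175/2) = 0.39 × 9.354 = 3.648.
z_β = 3.648 − 2.241 = 1.407.
Power = Φ(1.407) = 0.920.

power ≈ 0.92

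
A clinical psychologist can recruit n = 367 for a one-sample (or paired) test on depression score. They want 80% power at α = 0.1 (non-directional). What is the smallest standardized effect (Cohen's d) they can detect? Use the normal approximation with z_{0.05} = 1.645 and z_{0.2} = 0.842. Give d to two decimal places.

d_min ≈ 0.13

For a single sample (or paired design) of n = 367: d_min = (z_{α/2} + z_β)/√n.
z-sum = 1.645 + 0.842 = 2.487.
d_min = 2.487 / √367 = 2.487 / 19.157 = 0.130.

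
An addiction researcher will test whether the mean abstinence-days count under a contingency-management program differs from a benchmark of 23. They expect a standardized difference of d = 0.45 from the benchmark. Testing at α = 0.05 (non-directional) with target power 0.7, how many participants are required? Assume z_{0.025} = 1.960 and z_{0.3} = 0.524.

n = 31

For a one-sample test: n = ((z_{α/2} + z_β) / d)².
z_{α/2} + z_β = 1.960 + 0.524 = 2.484.
n = (2.484 / 0.45)² = 5.520² = 30.47.
Round up.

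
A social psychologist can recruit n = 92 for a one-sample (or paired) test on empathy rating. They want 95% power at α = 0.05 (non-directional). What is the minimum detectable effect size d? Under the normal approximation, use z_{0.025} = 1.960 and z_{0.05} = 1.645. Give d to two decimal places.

d_min ≈ 0.38

For a single sample (or paired design) of n = 92: d_min = (z_{α/2} + z_β)/√n.
z-sum = 1.960 + 1.645 = 3.605.
d_min = 3.605 / √92 = 3.605 / 9.592 = 0.376.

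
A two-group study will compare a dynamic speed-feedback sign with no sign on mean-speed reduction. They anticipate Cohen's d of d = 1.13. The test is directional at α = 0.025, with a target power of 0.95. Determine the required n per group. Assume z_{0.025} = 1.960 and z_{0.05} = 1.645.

For two independent groups with equal n: n = 2·((z_{α} + z_β) / d)².
z_{α} + z_β = 1.960 + 1.645 = 3.605.
n = 2 × (3.605 / 1.13)² = 2 × 3.190² = 2 × 10.18 = 20.4.
Round up to the next whole participant.

n = 21 per group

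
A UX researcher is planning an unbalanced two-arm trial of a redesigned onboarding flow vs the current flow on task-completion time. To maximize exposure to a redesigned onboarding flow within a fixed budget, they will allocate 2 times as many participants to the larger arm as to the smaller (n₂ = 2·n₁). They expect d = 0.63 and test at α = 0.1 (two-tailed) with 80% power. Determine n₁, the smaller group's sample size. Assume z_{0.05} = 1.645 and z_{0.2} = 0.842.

n₁ = 24

With allocation ratio k = n₂/n₁ = 2, Var(x̄₁−x̄₂) = σ²(1/n₁ + 1/(k·n₁)) = σ²·(k+1)/(k·n₁).
So n₁ = (1 + 1/k)·((z_{α/2} + z_β)/d)² = 1.500 × (2.487/0.63)².
n₁ = 1.500 × 15.58 = 23.4.
Round up: n₁ = 24, giving n₂ = 2 × 24 = 48.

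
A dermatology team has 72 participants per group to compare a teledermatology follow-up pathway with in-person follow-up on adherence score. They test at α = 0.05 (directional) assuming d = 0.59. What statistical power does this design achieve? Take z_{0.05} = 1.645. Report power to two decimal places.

For two equal groups, power = Φ(d·√(n/2) − z_{α}).
d·√(n/2) = 0.59 × √(72/2) = 0.59 × 6.000 = 3.540.
z_β = 3.540 − 1.645 = 1.895.
Power = Φ(1.895) = 0.971.

power ≈ 0.97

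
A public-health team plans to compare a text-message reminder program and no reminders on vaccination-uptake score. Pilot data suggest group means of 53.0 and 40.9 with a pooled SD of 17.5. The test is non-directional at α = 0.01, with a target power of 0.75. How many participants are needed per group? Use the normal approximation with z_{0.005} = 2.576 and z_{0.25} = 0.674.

n = 45 per group

Cohen's d = |M₁ − M₂| / SD_pooled = |53.0 − 40.9| / 17.5 = 12.1 / 17.5 = 0.691.
For two independent groups with equal n: n = 2·((z_{α/2} + z_β) / d)².
z_{α/2} + z_β = 2.576 + 0.674 = 3.250.
n = 2 × (3.250 / 0.691)² = 2 × 4.703² = 2 × 22.12 = 44.2.
Round up to the next whole participant.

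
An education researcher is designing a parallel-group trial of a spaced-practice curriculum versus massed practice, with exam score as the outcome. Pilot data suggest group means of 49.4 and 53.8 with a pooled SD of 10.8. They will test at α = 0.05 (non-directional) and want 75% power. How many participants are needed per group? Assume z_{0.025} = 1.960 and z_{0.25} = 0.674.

n = 84 per group

Cohen's d = |M₁ − M₂| / SD_pooled = |49.4 − 53.8| / 10.8 = 4.4 / 10.8 = 0.407.
For two independent groups with equal n: n = 2·((z_{α/2} + z_β) / d)².
z_{α/2} + z_β = 1.960 + 0.674 = 2.634.
n = 2 × (2.634 / 0.407)² = 2 × 6.472² = 2 × 41.88 = 83.8.
Round up to the next whole participant.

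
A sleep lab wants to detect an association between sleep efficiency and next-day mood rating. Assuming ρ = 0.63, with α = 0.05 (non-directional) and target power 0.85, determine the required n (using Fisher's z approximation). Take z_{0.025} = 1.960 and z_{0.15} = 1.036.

Fisher's z: C = ½·ln((1+r)/(1−r)) = ½·ln(4.4054) = 0.7414.
n = ((z_{α/2} + z_β)/C)² + 3.
(1.960 + 1.036) / 0.7414 = 2.996 / 0.7414 = 4.041.
n = 4.041² + 3 = 16.33 + 3 = 19.3.
Round up.

n = 20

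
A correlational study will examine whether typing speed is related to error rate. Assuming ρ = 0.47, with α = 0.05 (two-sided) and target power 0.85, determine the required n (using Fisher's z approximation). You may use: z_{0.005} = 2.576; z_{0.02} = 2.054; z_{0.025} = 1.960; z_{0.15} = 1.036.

Fisher's z: C = ½·ln((1+r)/(1−r)) = ½·ln(2.7736) = 0.5101.
n = ((z_{α/2} + z_β)/C)² + 3.
(1.960 + 1.036) / 0.5101 = 2.996 / 0.5101 = 5.873.
n = 5.873² + 3 = 34.50 + 3 = 37.5.
Round up.

n = 38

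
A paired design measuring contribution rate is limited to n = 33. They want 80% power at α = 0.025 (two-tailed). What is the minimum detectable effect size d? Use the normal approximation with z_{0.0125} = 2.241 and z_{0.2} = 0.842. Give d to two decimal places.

d_min ≈ 0.54

For a single sample (or paired design) of n = 33: d_min = (z_{α/2} + z_β)/√n.
z-sum = 2.241 + 0.842 = 3.083.
d_min = 3.083 / √33 = 3.083 / 5.745 = 0.537.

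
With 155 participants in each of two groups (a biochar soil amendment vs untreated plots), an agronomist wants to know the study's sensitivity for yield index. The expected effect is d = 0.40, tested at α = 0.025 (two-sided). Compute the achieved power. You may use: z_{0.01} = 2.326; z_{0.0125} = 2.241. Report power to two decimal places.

power ≈ 0.90

For two equal groups, power = Φ(d·√(n/2) − z_{α/2}).
d·√(n/2) = 0.40 × √(155/2) = 0.40 × 8.803 = 3.521.
z_β = 3.521 − 2.241 = 1.280.
Power = Φ(1.280) = 0.900.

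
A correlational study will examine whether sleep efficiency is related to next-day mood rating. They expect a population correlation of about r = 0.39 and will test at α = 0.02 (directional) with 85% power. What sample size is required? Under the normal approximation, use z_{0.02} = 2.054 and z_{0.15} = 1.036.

Fisher's z: C = ½·ln((1+r)/(1−r)) = ½·ln(2.2787) = 0.4118.
n = ((z_{α} + z_β)/C)² + 3.
(2.054 + 1.036) / 0.4118 = 3.090 / 0.4118 = 7.504.
n = 7.504² + 3 = 56.30 + 3 = 59.3.
Round up.

n = 60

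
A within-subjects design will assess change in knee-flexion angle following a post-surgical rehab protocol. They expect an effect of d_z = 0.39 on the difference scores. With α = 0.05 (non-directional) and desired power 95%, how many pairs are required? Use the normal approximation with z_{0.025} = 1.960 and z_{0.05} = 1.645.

n = 86 pairs

For a paired (one-sample on differences) test: n = ((z_{α/2} + z_β) / d)².
z_{α/2} + z_β = 1.960 + 1.645 = 3.605.
n = (3.605 / 0.39)² = 9.244² = 85.44.
Round up.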